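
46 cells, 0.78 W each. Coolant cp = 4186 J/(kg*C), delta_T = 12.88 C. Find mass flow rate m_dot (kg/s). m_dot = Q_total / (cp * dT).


Q_total = 46 * 0.78 = 35.88 W
m_dot = Q_total / (cp * dT) = 35.88 / (4186 * 12.88) = 6.655e-04 kg/s

6.655e-04 kg/s


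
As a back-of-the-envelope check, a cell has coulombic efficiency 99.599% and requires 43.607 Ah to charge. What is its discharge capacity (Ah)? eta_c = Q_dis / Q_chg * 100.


Q_dis = eta/100 * Q_chg = 99.599/100 * 43.607 = 43.43 Ah

43.43 Ah


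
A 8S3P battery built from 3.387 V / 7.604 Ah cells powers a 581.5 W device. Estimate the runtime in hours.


Step 1: E_pack = Ns * V_cell * Np * C_cell = 8 * 3.387 * 3 * 7.604 = 618.11 Wh
Step 2: t = E_pack / P = 618.11 / 581.5 = 1.063 hr

1.063 hr


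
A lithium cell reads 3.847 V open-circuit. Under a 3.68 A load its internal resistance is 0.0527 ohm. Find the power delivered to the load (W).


Step 1: V_terminal = OCV - I*R = 3.847 - 3.68 * 0.0527 = 3.6531 V
Step 2: P_out = V_terminal * I = 3.6531 * 3.68 = 13.44 W

13.44 W


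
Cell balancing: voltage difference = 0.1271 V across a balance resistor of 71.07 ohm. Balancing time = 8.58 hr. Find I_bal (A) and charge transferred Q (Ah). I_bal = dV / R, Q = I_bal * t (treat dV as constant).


I_bal = dV / R = 0.1271 / 71.07 = 0.0017884 A
Q = I_bal * t = 0.0017884 * 8.58 = 0.01534 Ah

I=0.0017884 A, Q=0.01534 Ah


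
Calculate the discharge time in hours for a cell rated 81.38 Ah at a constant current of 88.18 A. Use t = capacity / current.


Runtime = 81.38 Ah / 88.18 A = 0.9229 hr

0.9229 hr


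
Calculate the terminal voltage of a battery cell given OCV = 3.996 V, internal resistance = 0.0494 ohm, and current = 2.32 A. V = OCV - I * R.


V = OCV - I*R = 3.996 - 2.32 * 0.0494 = 3.881 V

3.881 V


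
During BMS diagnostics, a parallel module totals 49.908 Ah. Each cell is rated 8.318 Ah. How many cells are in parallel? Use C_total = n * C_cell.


n = C_total / C_cell = 49.908 / 8.318 = 6

6


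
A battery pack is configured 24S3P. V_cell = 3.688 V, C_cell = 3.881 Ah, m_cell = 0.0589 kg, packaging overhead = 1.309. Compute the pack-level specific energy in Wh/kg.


Step 1: V_pack = 24 * 3.688 = 88.512 V
Step 2: C_pack = 3 * 3.881 = 11.643 Ah
Step 3: E_pack = V_pack * C_pack = 88.512 * 11.643 = 1030.5 Wh
Step 4: m_pack = 24 * 3 * 0.0589 * 1.309 = 5.5512 kg
Step 5: ED = E_pack / m_pack = 1030.5 / 5.5512 = 185.6 Wh/kg

185.6 Wh/kg


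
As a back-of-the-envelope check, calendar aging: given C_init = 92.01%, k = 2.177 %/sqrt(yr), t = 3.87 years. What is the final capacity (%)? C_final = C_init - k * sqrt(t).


Step 1: sqrt(3.87 yr) = 1.9672
Step 2: drop = 2.177 * 1.9672 = 4.2826
Step 3: C_final = 92.01 - 4.2826 = 87.73%

87.73%


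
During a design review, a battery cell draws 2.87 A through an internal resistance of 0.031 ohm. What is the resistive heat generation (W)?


Q = I^2 * R = 2.87^2 * 0.031 = 0.2553 W

0.2553 W


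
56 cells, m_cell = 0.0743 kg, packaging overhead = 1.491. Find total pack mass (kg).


m_pack = n * m_cell * overhead = 56 * 0.0743 * 1.491 = 6.204 kg

6.204 kg


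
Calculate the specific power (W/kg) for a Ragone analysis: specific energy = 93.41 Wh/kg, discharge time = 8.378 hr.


Specific power = 93.41 Wh/kg / 8.378 hr = 11.15 W/kg

11.15 W/kg


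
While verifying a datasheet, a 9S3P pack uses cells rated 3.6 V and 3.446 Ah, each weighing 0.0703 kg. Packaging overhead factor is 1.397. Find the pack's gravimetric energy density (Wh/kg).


Step 1: V_pack = 9 * 3.6 = 32.4 V
Step 2: C_pack = 3 * 3.446 = 10.338 Ah
Step 3: E_pack = V_pack * C_pack = 32.4 * 10.338 = 334.95 Wh
Step 4: m_pack = 9 * 3 * 0.0703 * 1.397 = 2.6516 kg
Step 5: ED = E_pack / m_pack = 334.95 / 2.6516 = 126.3 Wh/kg

126.3 Wh/kg


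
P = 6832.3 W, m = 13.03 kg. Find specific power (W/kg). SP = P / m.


Specific power = 6832.3 W / 13.03 kg = 524.4 W/kg

524.4 W/kg


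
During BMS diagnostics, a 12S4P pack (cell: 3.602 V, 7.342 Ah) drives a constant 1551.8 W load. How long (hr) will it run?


Step 1: E_pack = Ns * V_cell * Np * C_cell = 12 * 3.602 * 4 * 7.342 = 1269.4 Wh
Step 2: t = E_pack / P = 1269.4 / 1551.8 = 0.8180 hr

0.8180 hr


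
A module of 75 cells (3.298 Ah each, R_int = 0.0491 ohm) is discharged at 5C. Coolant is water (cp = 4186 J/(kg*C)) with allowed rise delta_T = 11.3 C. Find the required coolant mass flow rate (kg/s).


Step 1: I = 5 * 3.298 = 16.49 A
Step 2: Q_cell = I^2 * R = 16.49^2 * 0.0491 = 13.351 W
Step 3: Q_total = 75 * 13.351 = 1001.3 W
Step 4: m_dot = Q_total / (cp * dT) = 1001.3 / (4186 * 11.3) = 0.02117 kg/s

0.02117 kg/s


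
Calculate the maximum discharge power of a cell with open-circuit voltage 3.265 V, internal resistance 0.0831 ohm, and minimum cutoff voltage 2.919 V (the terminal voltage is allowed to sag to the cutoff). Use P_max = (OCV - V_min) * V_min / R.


dV = OCV - V_min = 0.346 V (so I_max = dV / R)
P_max = dV * V_min / R = 0.346 * 2.919 / 0.0831 = 12.15 W

12.15 W


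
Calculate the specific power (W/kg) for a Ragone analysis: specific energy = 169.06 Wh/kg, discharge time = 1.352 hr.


P_specific = E / t = 169.06 / 1.352 = 125.0 W/kg

125.0 W/kg


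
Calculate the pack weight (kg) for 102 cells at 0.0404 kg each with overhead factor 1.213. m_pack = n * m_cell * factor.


Cell mass sum = 102 * 0.0404 = 4.1208 kg
With overhead 1.213: m_pack = 4.1208 * 1.213 = 4.999 kg

4.999 kg


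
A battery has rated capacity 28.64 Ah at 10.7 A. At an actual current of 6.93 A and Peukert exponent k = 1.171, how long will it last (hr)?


t_rated = C / I_rated = 28.64 / 10.7 = 2.6766 hr
(I_rated/I)^k = (1.544)^1.171 = 1.6631
t = t_rated * (I_rated/I)^k = 2.6766 * 1.6631 = 4.451 hr

4.451 hr


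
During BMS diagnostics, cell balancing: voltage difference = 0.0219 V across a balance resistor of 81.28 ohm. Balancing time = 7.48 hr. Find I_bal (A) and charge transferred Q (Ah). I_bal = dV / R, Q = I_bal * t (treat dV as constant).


I_bal = dV / R = 0.0219 / 81.28 = 2.6944e-04 A
Q = I_bal * t = 2.6944e-04 * 7.48 = 0.002015 Ah

I=2.6944e-04 A, Q=0.002015 Ah


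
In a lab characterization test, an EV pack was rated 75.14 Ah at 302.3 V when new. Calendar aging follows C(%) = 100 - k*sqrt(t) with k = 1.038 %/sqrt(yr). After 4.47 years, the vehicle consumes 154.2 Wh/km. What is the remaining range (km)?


Step 1: capacity retention = 100 - 1.038 * sqrt(4.47) = 100 - 1.038 * 2.1142 = 97.805%
Step 2: C_now = 75.14 * 97.805/100 = 73.491 Ah
Step 3: E_pack = V * C_now = 302.3 * 73.491 = 22216 Wh
Step 4: range = E_pack / consumption = 22216 / 154.2 = 144.1 km

144.1 km


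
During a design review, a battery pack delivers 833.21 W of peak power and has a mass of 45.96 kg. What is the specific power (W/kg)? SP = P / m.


Specific power = 833.21 W / 45.96 kg = 18.13 W/kg

18.13 W/kg


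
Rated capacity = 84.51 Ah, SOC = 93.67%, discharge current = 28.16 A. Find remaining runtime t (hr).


Step 1: remaining = SOC/100 * C_total = 93.67/100 * 84.51 = 79.161 Ah
Step 2: t = remaining / I = 79.161 / 28.16 = 2.811 hr

2.811 hr


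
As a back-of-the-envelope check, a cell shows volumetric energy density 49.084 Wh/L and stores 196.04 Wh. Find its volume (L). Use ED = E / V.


V = E / ED = 196.04 / 49.084 = 3.994 L

3.994 L


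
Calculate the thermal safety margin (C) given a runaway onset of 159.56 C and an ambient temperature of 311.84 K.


Convert: T_ambient = 311.84 K = 38.69 C
margin = 159.56 - 38.69 = 120.87 C

120.87 C


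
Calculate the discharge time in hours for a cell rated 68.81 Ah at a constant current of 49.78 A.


Runtime = 68.81 Ah / 49.78 A = 1.382 hr

1.382 hr


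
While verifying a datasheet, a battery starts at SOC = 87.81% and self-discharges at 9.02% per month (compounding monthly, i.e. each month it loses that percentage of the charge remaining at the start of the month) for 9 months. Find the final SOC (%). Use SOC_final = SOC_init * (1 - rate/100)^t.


decay = (1 - 9.02/100)^9 = 0.42708
SOC_final = 87.81 * 0.42708 = 37.50%

37.50%


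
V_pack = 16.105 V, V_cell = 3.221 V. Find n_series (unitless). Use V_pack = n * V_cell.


Rearranging: n = V_pack / V_cell = 16.105 / 3.221 = 5 cells

5


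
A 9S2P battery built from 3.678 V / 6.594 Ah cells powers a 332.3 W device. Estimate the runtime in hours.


Step 1: E_pack = Ns * V_cell * Np * C_cell = 9 * 3.678 * 2 * 6.594 = 436.55 Wh
Step 2: t = E_pack / P = 436.55 / 332.3 = 1.314 hr

1.314 hr


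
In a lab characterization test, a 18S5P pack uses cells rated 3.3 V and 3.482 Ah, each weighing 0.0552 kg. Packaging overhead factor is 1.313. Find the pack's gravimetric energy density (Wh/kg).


Step 1: V_pack = 18 * 3.3 = 59.4 V
Step 2: C_pack = 5 * 3.482 = 17.41 Ah
Step 3: E_pack = V_pack * C_pack = 59.4 * 17.41 = 1034.2 Wh
Step 4: m_pack = 18 * 5 * 0.0552 * 1.313 = 6.523 kg
Step 5: ED = E_pack / m_pack = 1034.2 / 6.523 = 158.5 Wh/kg

158.5 Wh/kg


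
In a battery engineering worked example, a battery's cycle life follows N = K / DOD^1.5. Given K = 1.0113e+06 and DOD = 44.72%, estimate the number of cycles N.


DOD^1.5 = 299.06
N = K / DOD^1.5 = 1.0113e+06 / 299.06 = 3382

3382 cycles


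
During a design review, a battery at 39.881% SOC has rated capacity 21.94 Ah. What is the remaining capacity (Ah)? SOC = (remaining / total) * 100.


remaining = SOC / 100 * total = 39.881 / 100 * 21.94 = 8.750 Ah

8.750 Ah


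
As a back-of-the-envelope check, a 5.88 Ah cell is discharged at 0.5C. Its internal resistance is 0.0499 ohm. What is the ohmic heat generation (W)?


Step 1: I = C_rate * capacity = 0.5 * 5.88 = 2.94 A
Step 2: Q = I^2 * R = 2.94^2 * 0.0499 = 8.6436 * 0.0499 = 0.4313 W

0.4313 W


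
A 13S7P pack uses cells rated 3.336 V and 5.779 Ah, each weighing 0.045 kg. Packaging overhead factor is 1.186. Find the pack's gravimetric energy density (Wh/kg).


Step 1: V_pack = 13 * 3.336 = 43.368 V
Step 2: C_pack = 7 * 5.779 = 40.453 Ah
Step 3: E_pack = V_pack * C_pack = 43.368 * 40.453 = 1754.4 Wh
Step 4: m_pack = 13 * 7 * 0.045 * 1.186 = 4.8567 kg
Step 5: ED = E_pack / m_pack = 1754.4 / 4.8567 = 361.2 Wh/kg

361.2 Wh/kg


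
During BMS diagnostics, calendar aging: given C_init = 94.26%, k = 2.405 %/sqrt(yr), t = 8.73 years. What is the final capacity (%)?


sqrt(t) = sqrt(8.73) = 2.9547
C_final = 94.26 - 2.405 * 2.9547 = 87.15%

87.15%


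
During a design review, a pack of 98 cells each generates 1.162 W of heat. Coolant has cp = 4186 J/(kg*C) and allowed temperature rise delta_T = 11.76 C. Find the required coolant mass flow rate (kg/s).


Q_total = 98 * 1.162 = 113.88 W
m_dot = Q_total / (cp * dT) = 113.88 / (4186 * 11.76) = 0.002313 kg/s

0.002313 kg/s


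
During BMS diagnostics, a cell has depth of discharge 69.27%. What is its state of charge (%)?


SOC = 100 - DOD = 100 - 69.27 = 30.73%

30.73%


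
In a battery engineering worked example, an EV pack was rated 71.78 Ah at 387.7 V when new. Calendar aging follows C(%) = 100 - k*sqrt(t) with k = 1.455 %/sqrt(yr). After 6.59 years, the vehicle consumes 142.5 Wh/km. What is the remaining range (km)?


Step 1: capacity retention = 100 - 1.455 * sqrt(6.59) = 100 - 1.455 * 2.5671 = 96.265%
Step 2: C_now = 71.78 * 96.265/100 = 69.099 Ah
Step 3: E_pack = V * C_now = 387.7 * 69.099 = 26790 Wh
Step 4: range = E_pack / consumption = 26790 / 142.5 = 188.0 km

188.0 km


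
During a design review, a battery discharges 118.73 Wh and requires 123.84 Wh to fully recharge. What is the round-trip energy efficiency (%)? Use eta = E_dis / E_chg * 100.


Round-trip efficiency = 118.73/123.84 * 100% = 95.87%

95.87%


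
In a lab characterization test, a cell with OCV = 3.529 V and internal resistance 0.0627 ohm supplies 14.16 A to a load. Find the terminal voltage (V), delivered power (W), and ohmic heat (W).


Step 1: V_terminal = OCV - I*R = 3.529 - 14.16 * 0.0627 = 2.6412 V
Step 2: P_out = V_terminal * I = 2.6412 * 14.16 = 37.40 W
Step 3: Q = I^2 * R = 14.16^2 * 0.0627 = 12.57 W

V=2.6412 V, P=37.40 W, Q=12.57 W


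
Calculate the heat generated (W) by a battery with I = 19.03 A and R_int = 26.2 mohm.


Convert: R = 26.2 mohm = 0.0262 ohm
Q = I^2 * R = 19.03^2 * 0.0262 = 9.488 W

9.488 W


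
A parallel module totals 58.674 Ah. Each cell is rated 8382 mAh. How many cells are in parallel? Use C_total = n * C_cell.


Convert: C_cell = 8382 mAh = 8.382 Ah
n = C_total / C_cell = 58.674 / 8.382 = 7

7


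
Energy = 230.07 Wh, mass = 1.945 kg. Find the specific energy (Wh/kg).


Specific energy = 230.07 Wh / 1.945 kg = 118.3 Wh/kg

118.3 Wh/kg


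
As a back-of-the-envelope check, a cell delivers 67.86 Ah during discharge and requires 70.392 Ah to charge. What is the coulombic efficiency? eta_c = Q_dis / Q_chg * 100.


eta_c = Q_dis / Q_chg * 100 = 67.86 / 70.392 * 100 = 96.40%

96.40%


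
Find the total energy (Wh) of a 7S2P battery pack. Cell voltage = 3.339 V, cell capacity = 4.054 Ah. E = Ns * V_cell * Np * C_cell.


V_pack = 7 * 3.339 = 23.373 V
C_pack = 2 * 4.054 = 8.108 Ah
E = V_pack * C_pack = 23.373 * 8.108 = 189.5 Wh

189.5 Wh


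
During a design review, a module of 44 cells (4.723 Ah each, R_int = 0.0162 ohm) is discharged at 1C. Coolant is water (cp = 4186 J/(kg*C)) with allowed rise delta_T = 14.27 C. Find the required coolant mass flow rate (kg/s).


Step 1: I = 1 * 4.723 = 4.723 A
Step 2: Q_cell = I^2 * R = 4.723^2 * 0.0162 = 0.36137 W
Step 3: Q_total = 44 * 0.36137 = 15.9 W
Step 4: m_dot = Q_total / (cp * dT) = 15.9 / (4186 * 14.27) = 2.662e-04 kg/s

2.662e-04 kg/s


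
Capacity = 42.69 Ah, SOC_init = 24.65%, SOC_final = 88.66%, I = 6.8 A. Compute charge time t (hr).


Step 1: dSOC = 88.66% - 24.65% = 64.01%
Step 2: delta_Ah = 42.69 * 64.01 / 100 = 27.326 Ah
Step 3: t = 27.326 / 6.8 = 4.019 hr

4.019 hr


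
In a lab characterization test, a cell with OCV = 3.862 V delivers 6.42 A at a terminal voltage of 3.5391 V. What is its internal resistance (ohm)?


R = (OCV - V) / I = (3.862 - 3.5391) / 6.42 = 0.05030 ohm

0.05030 ohm


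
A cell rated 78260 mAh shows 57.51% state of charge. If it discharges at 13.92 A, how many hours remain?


Convert: C_total = 78260 mAh = 78.26 Ah
Step 1: remaining = SOC/100 * C_total = 57.51/100 * 78.26 = 45.007 Ah
Step 2: t = remaining / I = 45.007 / 13.92 = 3.233 hr

3.233 hr


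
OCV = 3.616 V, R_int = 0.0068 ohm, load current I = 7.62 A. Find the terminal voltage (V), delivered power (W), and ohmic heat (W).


Step 1: V_terminal = OCV - I*R = 3.616 - 7.62 * 0.0068 = 3.5642 V
Step 2: P_out = V_terminal * I = 3.5642 * 7.62 = 27.16 W
Step 3: Q = I^2 * R = 7.62^2 * 0.0068 = 0.3948 W

V=3.5642 V, P=27.16 W, Q=0.3948 W


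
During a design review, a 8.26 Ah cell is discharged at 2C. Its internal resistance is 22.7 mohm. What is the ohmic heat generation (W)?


Convert: R = 22.7 mohm = 0.0227 ohm
Step 1: I = C_rate * capacity = 2 * 8.26 = 16.52 A
Step 2: Q = I^2 * R = 16.52^2 * 0.0227 = 272.91 * 0.0227 = 6.195 W

6.195 W


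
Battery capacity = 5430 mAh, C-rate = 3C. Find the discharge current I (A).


Convert: capacity = 5430 mAh = 5.43 Ah
At 3C: I = 3 * 5.43 Ah = 16.29 A

16.29 A


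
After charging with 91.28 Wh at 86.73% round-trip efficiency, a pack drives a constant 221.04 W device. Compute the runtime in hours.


Step 1: E_discharge = eta/100 * E_charge = 86.73/100 * 91.28 = 79.167 Wh
Step 2: t = E_discharge / P = 79.167 / 221.04 = 0.3582 hr

0.3582 hr


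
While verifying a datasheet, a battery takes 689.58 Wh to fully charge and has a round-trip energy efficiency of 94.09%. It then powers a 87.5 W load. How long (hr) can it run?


Step 1: E_discharge = eta/100 * E_charge = 94.09/100 * 689.58 = 648.83 Wh
Step 2: t = E_discharge / P = 648.83 / 87.5 = 7.415 hr

7.415 hr


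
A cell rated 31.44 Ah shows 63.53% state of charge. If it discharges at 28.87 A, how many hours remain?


Step 1: remaining = SOC/100 * C_total = 63.53/100 * 31.44 = 19.974 Ah
Step 2: t = remaining / I = 19.974 / 28.87 = 0.6919 hr

0.6919 hr


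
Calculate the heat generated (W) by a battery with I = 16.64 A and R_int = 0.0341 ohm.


I^2 = 276.89
Q = 276.89 * 0.0341 = 9.442 W

9.442 W


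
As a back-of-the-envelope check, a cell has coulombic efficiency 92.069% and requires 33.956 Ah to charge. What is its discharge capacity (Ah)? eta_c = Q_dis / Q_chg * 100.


Q_dis = eta/100 * Q_chg = 92.069/100 * 33.956 = 31.26 Ah

31.26 Ah


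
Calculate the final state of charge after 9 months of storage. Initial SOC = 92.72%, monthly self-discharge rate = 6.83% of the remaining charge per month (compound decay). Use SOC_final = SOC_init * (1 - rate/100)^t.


Monthly retention factor = 1 - 6.83/100 = 0.9317
Over 9 months: factor^9 = 0.52904
SOC_final = 92.72 * 0.52904 = 49.05%

49.05%


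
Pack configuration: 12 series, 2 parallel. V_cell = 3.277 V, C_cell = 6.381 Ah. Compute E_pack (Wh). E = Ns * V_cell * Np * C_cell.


V_pack = 12 * 3.277 = 39.324 V
C_pack = 2 * 6.381 = 12.762 Ah
E = V_pack * C_pack = 39.324 * 12.762 = 501.9 Wh

501.9 Wh


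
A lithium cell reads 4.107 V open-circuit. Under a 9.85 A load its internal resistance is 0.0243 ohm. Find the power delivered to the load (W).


Step 1: V_terminal = OCV - I*R = 4.107 - 9.85 * 0.0243 = 3.8676 V
Step 2: P_out = V_terminal * I = 3.8676 * 9.85 = 38.10 W

38.10 W


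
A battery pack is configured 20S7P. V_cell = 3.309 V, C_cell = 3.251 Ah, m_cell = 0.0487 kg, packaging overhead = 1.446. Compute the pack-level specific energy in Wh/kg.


Step 1: V_pack = 20 * 3.309 = 66.18 V
Step 2: C_pack = 7 * 3.251 = 22.757 Ah
Step 3: E_pack = V_pack * C_pack = 66.18 * 22.757 = 1506.1 Wh
Step 4: m_pack = 20 * 7 * 0.0487 * 1.446 = 9.8588 kg
Step 5: ED = E_pack / m_pack = 1506.1 / 9.8588 = 152.8 Wh/kg

152.8 Wh/kg


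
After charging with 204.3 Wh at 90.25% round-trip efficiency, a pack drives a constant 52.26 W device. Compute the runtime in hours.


Step 1: E_discharge = eta/100 * E_charge = 90.25/100 * 204.3 = 184.38 Wh
Step 2: t = E_discharge / P = 184.38 / 52.26 = 3.528 hr

3.528 hr


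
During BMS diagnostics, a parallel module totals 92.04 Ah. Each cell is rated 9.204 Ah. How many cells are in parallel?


n = C_total / C_cell = 92.04 / 9.204 = 10

10


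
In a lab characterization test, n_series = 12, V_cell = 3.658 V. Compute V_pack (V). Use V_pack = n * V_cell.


V_pack = n * V_cell = 12 * 3.658 = 43.896 V

43.896 V


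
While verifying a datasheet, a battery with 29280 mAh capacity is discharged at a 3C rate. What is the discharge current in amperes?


Convert: capacity = 29280 mAh = 29.28 Ah
I = C_rate * capacity = 3 * 29.28 = 87.84 A

87.84 A


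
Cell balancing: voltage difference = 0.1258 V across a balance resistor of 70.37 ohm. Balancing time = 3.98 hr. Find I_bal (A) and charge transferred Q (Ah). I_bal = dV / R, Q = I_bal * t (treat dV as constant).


First, Ohm's law: I_bal = 0.1258 V / 70.37 ohm = 0.0017877 A
Then Q = I * t = 0.0017877 A * 3.98 hr = 0.007115 Ah

I=0.0017877 A, Q=0.007115 Ah


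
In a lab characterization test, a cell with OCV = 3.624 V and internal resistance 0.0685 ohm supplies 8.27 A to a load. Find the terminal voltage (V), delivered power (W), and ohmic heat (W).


Step 1: V_terminal = OCV - I*R = 3.624 - 8.27 * 0.0685 = 3.0575 V
Step 2: P_out = V_terminal * I = 3.0575 * 8.27 = 25.29 W
Step 3: Q = I^2 * R = 8.27^2 * 0.0685 = 4.685 W

V=3.0575 V, P=25.29 W, Q=4.685 W


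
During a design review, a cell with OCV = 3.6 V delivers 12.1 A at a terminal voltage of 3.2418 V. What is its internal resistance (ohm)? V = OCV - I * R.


R = (OCV - V) / I = (3.6 - 3.2418) / 12.1 = 0.02960 ohm

0.02960 ohm


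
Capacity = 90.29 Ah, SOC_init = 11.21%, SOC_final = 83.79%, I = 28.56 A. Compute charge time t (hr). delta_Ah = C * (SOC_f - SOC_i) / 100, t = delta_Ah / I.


Step 1: dSOC = 83.79% - 11.21% = 72.58%
Step 2: delta_Ah = 90.29 * 72.58 / 100 = 65.532 Ah
Step 3: t = 65.532 / 28.56 = 2.295 hr

2.295 hr


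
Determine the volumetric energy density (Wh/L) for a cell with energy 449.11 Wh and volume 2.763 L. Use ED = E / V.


ED = E / V = 449.11 / 2.763 = 162.5 Wh/L

162.5 Wh/L


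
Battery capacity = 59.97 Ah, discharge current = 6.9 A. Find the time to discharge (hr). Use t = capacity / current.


t = capacity / current = 59.97 / 6.9 = 8.691 hr

8.691 hr


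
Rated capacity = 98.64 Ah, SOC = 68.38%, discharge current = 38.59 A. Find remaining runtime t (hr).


Step 1: remaining = SOC/100 * C_total = 68.38/100 * 98.64 = 67.45 Ah
Step 2: t = remaining / I = 67.45 / 38.59 = 1.748 hr

1.748 hr


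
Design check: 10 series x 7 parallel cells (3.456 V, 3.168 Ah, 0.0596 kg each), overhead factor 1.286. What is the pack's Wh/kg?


Step 1: V_pack = 10 * 3.456 = 34.56 V
Step 2: C_pack = 7 * 3.168 = 22.176 Ah
Step 3: E_pack = V_pack * C_pack = 34.56 * 22.176 = 766.4 Wh
Step 4: m_pack = 10 * 7 * 0.0596 * 1.286 = 5.3652 kg
Step 5: ED = E_pack / m_pack = 766.4 / 5.3652 = 142.8 Wh/kg

142.8 Wh/kg


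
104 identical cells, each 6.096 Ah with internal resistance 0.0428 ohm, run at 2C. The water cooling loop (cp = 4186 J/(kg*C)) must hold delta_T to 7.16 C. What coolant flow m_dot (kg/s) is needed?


Step 1: I = 2 * 6.096 = 12.192 A
Step 2: Q_cell = I^2 * R = 12.192^2 * 0.0428 = 6.362 W
Step 3: Q_total = 104 * 6.362 = 661.65 W
Step 4: m_dot = Q_total / (cp * dT) = 661.65 / (4186 * 7.16) = 0.02208 kg/s

0.02208 kg/s


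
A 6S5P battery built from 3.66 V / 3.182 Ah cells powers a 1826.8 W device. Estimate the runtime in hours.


Step 1: E_pack = Ns * V_cell * Np * C_cell = 6 * 3.66 * 5 * 3.182 = 349.38 Wh
Step 2: t = E_pack / P = 349.38 / 1826.8 = 0.1913 hr

0.1913 hr


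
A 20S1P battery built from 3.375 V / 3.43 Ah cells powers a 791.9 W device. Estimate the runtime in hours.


Step 1: E_pack = Ns * V_cell * Np * C_cell = 20 * 3.375 * 1 * 3.43 = 231.53 Wh
Step 2: t = E_pack / P = 231.53 / 791.9 = 0.2924 hr

0.2924 hr


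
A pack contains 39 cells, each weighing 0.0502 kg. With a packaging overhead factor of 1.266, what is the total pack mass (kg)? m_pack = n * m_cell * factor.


Cell mass sum = 39 * 0.0502 = 1.9578 kg
With overhead 1.266: m_pack = 1.9578 * 1.266 = 2.479 kg

2.479 kg


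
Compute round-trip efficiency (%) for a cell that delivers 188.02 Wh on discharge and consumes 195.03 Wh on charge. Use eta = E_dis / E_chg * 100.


eta_e = E_dis / E_chg * 100 = 188.02 / 195.03 * 100 = 96.41%

96.41%


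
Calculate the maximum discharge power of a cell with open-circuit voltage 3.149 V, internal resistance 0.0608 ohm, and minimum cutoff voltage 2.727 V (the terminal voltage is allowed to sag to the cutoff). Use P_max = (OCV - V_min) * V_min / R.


P_max = (OCV - V_min) * V_min / R = (3.149 - 2.727) * 2.727 / 0.0608 = 0.422 * 2.727 / 0.0608 = 18.93 W

18.93 W


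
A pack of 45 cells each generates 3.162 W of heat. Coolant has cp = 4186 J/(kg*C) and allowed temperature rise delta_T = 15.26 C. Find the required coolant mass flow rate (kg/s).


Q_total = 45 * 3.162 = 142.29 W
m_dot = Q_total / (cp * dT) = 142.29 / (4186 * 15.26) = 0.002228 kg/s

0.002228 kg/s


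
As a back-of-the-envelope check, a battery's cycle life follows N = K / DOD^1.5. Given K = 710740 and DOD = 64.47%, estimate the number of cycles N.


DOD^1.5 = 517.65
N = K / DOD^1.5 = 710740 / 517.65 = 1373

1373 cycles


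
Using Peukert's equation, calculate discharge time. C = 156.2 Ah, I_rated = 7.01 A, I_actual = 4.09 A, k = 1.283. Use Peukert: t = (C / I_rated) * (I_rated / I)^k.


t_rated = C / I_rated = 156.2 / 7.01 = 22.282 hr
(I_rated/I)^k = (1.7139)^1.283 = 1.9962
t = t_rated * (I_rated/I)^k = 22.282 * 1.9962 = 44.48 hr

44.48 hr


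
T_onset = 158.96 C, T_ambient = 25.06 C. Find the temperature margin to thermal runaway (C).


margin = T_onset - T_ambient = 158.96 - 25.06 = 133.9 C

133.9 C


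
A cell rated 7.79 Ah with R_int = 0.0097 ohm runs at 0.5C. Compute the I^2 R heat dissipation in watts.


Step 1: I = C_rate * capacity = 0.5 * 7.79 = 3.895 A
Step 2: Q = I^2 * R = 3.895^2 * 0.0097 = 15.171 * 0.0097 = 0.1472 W

0.1472 W


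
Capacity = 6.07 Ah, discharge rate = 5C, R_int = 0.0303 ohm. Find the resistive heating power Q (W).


Step 1: I = C_rate * capacity = 5 * 6.07 = 30.35 A
Step 2: Q = I^2 * R = 30.35^2 * 0.0303 = 921.12 * 0.0303 = 27.91 W

27.91 W


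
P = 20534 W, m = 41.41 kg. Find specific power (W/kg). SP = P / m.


Specific power = 20534 W / 41.41 kg = 495.9 W/kg

495.9 W/kg


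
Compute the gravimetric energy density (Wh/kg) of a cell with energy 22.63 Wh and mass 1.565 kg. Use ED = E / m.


Specific energy = 22.63 Wh / 1.565 kg = 14.46 Wh/kg

14.46 Wh/kg


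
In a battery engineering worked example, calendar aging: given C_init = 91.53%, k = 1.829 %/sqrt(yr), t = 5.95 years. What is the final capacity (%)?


sqrt(t) = sqrt(5.95) = 2.4393
C_final = 91.53 - 1.829 * 2.4393 = 87.07%

87.07%


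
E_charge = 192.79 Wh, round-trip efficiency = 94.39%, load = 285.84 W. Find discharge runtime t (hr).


Step 1: E_discharge = eta/100 * E_charge = 94.39/100 * 192.79 = 181.97 Wh
Step 2: t = E_discharge / P = 181.97 / 285.84 = 0.6366 hr

0.6366 hr


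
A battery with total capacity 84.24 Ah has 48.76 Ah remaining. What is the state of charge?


SOC = (remaining / total) * 100 = (48.76 / 84.24) * 100 = 57.88%

57.88%


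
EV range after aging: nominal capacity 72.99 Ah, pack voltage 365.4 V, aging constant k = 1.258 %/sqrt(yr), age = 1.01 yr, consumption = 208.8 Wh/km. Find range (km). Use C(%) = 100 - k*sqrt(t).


Step 1: capacity retention = 100 - 1.258 * sqrt(1.01) = 100 - 1.258 * 1.005 = 98.736%
Step 2: C_now = 72.99 * 98.736/100 = 72.067 Ah
Step 3: E_pack = V * C_now = 365.4 * 72.067 = 26333 Wh
Step 4: range = E_pack / consumption = 26333 / 208.8 = 126.1 km

126.1 km


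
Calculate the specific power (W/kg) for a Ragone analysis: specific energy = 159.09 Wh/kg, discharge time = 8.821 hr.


Specific power = 159.09 Wh/kg / 8.821 hr = 18.04 W/kg

18.04 W/kg


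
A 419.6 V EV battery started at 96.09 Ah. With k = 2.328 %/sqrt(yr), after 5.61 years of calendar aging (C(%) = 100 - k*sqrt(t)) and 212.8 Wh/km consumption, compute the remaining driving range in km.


Step 1: capacity retention = 100 - 2.328 * sqrt(5.61) = 100 - 2.328 * 2.3685 = 94.486%
Step 2: C_now = 96.09 * 94.486/100 = 90.792 Ah
Step 3: E_pack = V * C_now = 419.6 * 90.792 = 38096 Wh
Step 4: range = E_pack / consumption = 38096 / 212.8 = 179.0 km

179.0 km


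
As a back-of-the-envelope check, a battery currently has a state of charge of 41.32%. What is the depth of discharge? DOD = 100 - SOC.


DOD = 100 - SOC = 100 - 41.32 = 58.68%

58.68%


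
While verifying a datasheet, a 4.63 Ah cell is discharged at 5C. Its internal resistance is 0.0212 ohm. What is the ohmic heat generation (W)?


Step 1: I = C_rate * capacity = 5 * 4.63 = 23.15 A
Step 2: Q = I^2 * R = 23.15^2 * 0.0212 = 535.92 * 0.0212 = 11.36 W

11.36 W


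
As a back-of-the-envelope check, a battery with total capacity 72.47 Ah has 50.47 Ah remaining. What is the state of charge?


SOC = (remaining / total) * 100 = (50.47 / 72.47) * 100 = 69.64%

69.64%


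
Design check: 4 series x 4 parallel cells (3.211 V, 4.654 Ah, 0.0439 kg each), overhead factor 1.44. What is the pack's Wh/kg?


Step 1: V_pack = 4 * 3.211 = 12.844 V
Step 2: C_pack = 4 * 4.654 = 18.616 Ah
Step 3: E_pack = V_pack * C_pack = 12.844 * 18.616 = 239.1 Wh
Step 4: m_pack = 4 * 4 * 0.0439 * 1.44 = 1.0115 kg
Step 5: ED = E_pack / m_pack = 239.1 / 1.0115 = 236.4 Wh/kg

236.4 Wh/kg


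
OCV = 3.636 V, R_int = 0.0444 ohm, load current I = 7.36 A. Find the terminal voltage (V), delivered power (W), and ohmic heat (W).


Step 1: V_terminal = OCV - I*R = 3.636 - 7.36 * 0.0444 = 3.3092 V
Step 2: P_out = V_terminal * I = 3.3092 * 7.36 = 24.36 W
Step 3: Q = I^2 * R = 7.36^2 * 0.0444 = 2.405 W

V=3.3092 V, P=24.36 W, Q=2.405 W


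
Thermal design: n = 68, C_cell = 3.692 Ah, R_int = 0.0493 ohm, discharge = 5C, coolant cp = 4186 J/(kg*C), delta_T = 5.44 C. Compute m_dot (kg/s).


Step 1: I = 5 * 3.692 = 18.46 A
Step 2: Q_cell = I^2 * R = 18.46^2 * 0.0493 = 16.8 W
Step 3: Q_total = 68 * 16.8 = 1142.4 W
Step 4: m_dot = Q_total / (cp * dT) = 1142.4 / (4186 * 5.44) = 0.05017 kg/s

0.05017 kg/s


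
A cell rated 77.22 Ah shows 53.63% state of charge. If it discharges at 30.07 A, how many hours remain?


Step 1: remaining = SOC/100 * C_total = 53.63/100 * 77.22 = 41.413 Ah
Step 2: t = remaining / I = 41.413 / 30.07 = 1.377 hr

1.377 hr


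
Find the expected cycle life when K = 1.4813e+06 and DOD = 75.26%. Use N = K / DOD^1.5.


Step 1: DOD^1.5 = 75.26^1.5 = 652.9
Step 2: N = 1.4813e+06 / 652.9 = 2269 cycles

2269 cycles


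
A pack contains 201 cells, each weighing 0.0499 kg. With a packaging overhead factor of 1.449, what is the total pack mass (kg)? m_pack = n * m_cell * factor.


m_pack = n * m_cell * overhead = 201 * 0.0499 * 1.449 = 14.53 kg

14.53 kg


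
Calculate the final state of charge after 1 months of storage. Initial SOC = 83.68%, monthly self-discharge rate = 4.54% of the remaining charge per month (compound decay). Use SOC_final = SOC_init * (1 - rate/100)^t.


Monthly retention factor = 1 - 4.54/100 = 0.9546
Over 1 months: factor^1 = 0.9546
SOC_final = 83.68 * 0.9546 = 79.88%

79.88%


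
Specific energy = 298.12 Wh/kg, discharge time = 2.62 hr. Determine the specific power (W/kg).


Specific power = 298.12 Wh/kg / 2.62 hr = 113.8 W/kg

113.8 W/kg


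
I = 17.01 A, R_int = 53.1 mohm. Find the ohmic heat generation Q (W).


Convert: R = 53.1 mohm = 0.0531 ohm
Q = I^2 * R = 17.01^2 * 0.0531 = 15.36 W

15.36 W


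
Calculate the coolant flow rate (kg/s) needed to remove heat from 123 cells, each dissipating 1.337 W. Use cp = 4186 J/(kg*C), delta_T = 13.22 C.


Q_total = 123 * 1.337 = 164.45 W
m_dot = Q_total / (cp * dT) = 164.45 / (4186 * 13.22) = 0.002972 kg/s

0.002972 kg/s


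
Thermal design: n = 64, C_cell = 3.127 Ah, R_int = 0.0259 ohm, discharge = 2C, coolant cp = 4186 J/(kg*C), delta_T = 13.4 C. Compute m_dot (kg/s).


Step 1: I = 2 * 3.127 = 6.254 A
Step 2: Q_cell = I^2 * R = 6.254^2 * 0.0259 = 1.013 W
Step 3: Q_total = 64 * 1.013 = 64.832 W
Step 4: m_dot = Q_total / (cp * dT) = 64.832 / (4186 * 13.4) = 0.001156 kg/s

0.001156 kg/s


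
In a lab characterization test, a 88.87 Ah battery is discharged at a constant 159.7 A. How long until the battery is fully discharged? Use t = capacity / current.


t = capacity / current = 88.87 / 159.7 = 0.5565 hr

0.5565 hr


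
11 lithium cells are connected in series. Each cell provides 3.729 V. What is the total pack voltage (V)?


With 11 cells in series at 3.729 V each, V_pack = 41.019 V

41.019 V


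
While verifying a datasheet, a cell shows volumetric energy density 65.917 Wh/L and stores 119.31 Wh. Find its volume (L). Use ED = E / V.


V = E / ED = 119.31 / 65.917 = 1.810 L

1.810 L


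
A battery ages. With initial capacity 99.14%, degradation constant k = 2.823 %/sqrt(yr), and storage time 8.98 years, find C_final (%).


Step 1: sqrt(8.98 yr) = 2.9967
Step 2: drop = 2.823 * 2.9967 = 8.4597
Step 3: C_final = 99.14 - 8.4597 = 90.68%

90.68%


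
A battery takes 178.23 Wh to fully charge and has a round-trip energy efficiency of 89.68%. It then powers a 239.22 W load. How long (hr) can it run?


Step 1: E_discharge = eta/100 * E_charge = 89.68/100 * 178.23 = 159.84 Wh
Step 2: t = E_discharge / P = 159.84 / 239.22 = 0.6682 hr

0.6682 hr


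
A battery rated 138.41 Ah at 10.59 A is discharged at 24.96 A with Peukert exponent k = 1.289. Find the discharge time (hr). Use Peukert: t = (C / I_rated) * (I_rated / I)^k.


t_rated = C / I_rated = 138.41 / 10.59 = 13.07 hr
(I_rated/I)^k = (0.42428)^1.289 = 0.33116
t = t_rated * (I_rated/I)^k = 13.07 * 0.33116 = 4.328 hr

4.328 hr


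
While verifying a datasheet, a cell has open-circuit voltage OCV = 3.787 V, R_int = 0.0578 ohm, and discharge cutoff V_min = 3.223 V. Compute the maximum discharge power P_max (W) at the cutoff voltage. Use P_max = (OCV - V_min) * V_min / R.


dV = OCV - V_min = 0.564 V (so I_max = dV / R)
P_max = dV * V_min / R = 0.564 * 3.223 / 0.0578 = 31.45 W

31.45 W


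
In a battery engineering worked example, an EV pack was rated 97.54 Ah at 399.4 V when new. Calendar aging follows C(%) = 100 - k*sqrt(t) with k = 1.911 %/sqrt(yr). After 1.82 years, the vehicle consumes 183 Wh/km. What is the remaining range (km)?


Step 1: capacity retention = 100 - 1.911 * sqrt(1.82) = 100 - 1.911 * 1.3491 = 97.422%
Step 2: C_now = 97.54 * 97.422/100 = 95.025 Ah
Step 3: E_pack = V * C_now = 399.4 * 95.025 = 37953 Wh
Step 4: range = E_pack / consumption = 37953 / 183 = 207.4 km

207.4 km


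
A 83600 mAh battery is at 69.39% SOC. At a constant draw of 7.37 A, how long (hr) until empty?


Convert: C_total = 83600 mAh = 83.6 Ah
Step 1: remaining = SOC/100 * C_total = 69.39/100 * 83.6 = 58.01 Ah
Step 2: t = remaining / I = 58.01 / 7.37 = 7.871 hr

7.871 hr


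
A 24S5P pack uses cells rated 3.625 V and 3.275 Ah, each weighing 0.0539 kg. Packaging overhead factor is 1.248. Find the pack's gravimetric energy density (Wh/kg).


Step 1: V_pack = 24 * 3.625 = 87 V
Step 2: C_pack = 5 * 3.275 = 16.375 Ah
Step 3: E_pack = V_pack * C_pack = 87 * 16.375 = 1424.6 Wh
Step 4: m_pack = 24 * 5 * 0.0539 * 1.248 = 8.0721 kg
Step 5: ED = E_pack / m_pack = 1424.6 / 8.0721 = 176.5 Wh/kg

176.5 Wh/kg


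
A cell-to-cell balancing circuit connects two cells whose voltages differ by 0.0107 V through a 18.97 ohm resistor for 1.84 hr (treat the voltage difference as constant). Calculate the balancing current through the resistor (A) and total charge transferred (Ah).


I_bal = dV / R = 0.0107 / 18.97 = 5.6405e-04 A
Q = I_bal * t = 5.6405e-04 * 1.84 = 0.001038 Ah

I=5.6405e-04 A, Q=0.001038 Ah


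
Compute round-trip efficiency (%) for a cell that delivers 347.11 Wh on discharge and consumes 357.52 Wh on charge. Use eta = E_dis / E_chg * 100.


Round-trip efficiency = 347.11/357.52 * 100% = 97.09%

97.09%


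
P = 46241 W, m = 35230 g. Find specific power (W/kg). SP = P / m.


Convert: m = 35230 g = 35.23 kg
SP = P / m = 46241 / 35.23 = 1313 W/kg

1313 W/kg


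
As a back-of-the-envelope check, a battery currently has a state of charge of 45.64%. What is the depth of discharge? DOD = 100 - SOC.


DOD = 100 - SOC = 100 - 45.64 = 54.36%

54.36%


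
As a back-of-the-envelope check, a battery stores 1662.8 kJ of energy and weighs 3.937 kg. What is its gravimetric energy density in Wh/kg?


Convert: E = 1662.8 kJ = 461.89 Wh
ED = E / m = 461.89 / 3.937 = 117.3 Wh/kg

117.3 Wh/kg


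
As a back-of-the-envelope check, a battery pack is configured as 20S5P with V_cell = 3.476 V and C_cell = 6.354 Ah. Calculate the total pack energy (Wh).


E = Ns * Vcell * Np * Ccell = 20 * 3.476 * 5 * 6.354 = 2209 Wh

2209 Wh


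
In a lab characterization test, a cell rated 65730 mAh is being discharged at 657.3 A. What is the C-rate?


Convert: capacity = 65730 mAh = 65.73 Ah
C_rate = I / capacity = 657.3 / 65.73 = 10C

10C


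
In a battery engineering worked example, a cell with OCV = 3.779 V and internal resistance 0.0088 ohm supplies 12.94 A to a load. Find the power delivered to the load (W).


Step 1: V_terminal = OCV - I*R = 3.779 - 12.94 * 0.0088 = 3.6651 V
Step 2: P_out = V_terminal * I = 3.6651 * 12.94 = 47.43 W

47.43 W


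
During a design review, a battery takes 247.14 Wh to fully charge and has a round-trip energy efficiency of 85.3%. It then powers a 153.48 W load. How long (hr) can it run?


Step 1: E_discharge = eta/100 * E_charge = 85.3/100 * 247.14 = 210.81 Wh
Step 2: t = E_discharge / P = 210.81 / 153.48 = 1.374 hr

1.374 hr


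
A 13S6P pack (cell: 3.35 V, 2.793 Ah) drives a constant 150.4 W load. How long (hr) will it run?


Step 1: E_pack = Ns * V_cell * Np * C_cell = 13 * 3.35 * 6 * 2.793 = 729.81 Wh
Step 2: t = E_pack / P = 729.81 / 150.4 = 4.852 hr

4.852 hr


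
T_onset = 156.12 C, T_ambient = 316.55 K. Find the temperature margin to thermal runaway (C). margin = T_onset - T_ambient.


Convert: T_ambient = 316.55 K = 43.4 C
margin = 156.12 - 43.4 = 112.72 C

112.72 C


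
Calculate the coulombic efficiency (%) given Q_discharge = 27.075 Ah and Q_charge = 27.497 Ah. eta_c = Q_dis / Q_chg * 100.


eta_c = Q_dis / Q_chg * 100 = 27.075 / 27.497 * 100 = 98.47%

98.47%


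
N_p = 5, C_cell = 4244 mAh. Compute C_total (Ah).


Convert: C_cell = 4244 mAh = 4.244 Ah
C_total = 5 * 4.244 = 21.22 Ah

21.22 Ah


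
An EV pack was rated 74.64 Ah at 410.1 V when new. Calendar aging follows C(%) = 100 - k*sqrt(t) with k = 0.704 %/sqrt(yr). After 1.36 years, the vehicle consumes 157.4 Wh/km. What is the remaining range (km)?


Step 1: capacity retention = 100 - 0.704 * sqrt(1.36) = 100 - 0.704 * 1.1662 = 99.179%
Step 2: C_now = 74.64 * 99.179/100 = 74.027 Ah
Step 3: E_pack = V * C_now = 410.1 * 74.027 = 30358 Wh
Step 4: range = E_pack / consumption = 30358 / 157.4 = 192.9 km

192.9 km


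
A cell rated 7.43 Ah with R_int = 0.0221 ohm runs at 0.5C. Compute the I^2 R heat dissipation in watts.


Step 1: I = C_rate * capacity = 0.5 * 7.43 = 3.715 A
Step 2: Q = I^2 * R = 3.715^2 * 0.0221 = 13.801 * 0.0221 = 0.3050 W

0.3050 W


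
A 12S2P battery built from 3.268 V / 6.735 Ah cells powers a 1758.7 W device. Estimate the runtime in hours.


Step 1: E_pack = Ns * V_cell * Np * C_cell = 12 * 3.268 * 2 * 6.735 = 528.24 Wh
Step 2: t = E_pack / P = 528.24 / 1758.7 = 0.3004 hr

0.3004 hr


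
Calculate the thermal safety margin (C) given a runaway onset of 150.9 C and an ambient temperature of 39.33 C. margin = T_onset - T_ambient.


Safety margin = 150.9 C - 39.33 C = 111.57 C

111.57 C


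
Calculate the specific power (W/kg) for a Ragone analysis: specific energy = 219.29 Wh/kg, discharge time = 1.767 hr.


P_specific = E / t = 219.29 / 1.767 = 124.1 W/kg

124.1 W/kg


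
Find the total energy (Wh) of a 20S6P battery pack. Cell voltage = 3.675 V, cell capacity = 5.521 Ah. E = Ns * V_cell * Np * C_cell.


E = Ns * Vcell * Np * Ccell = 20 * 3.675 * 6 * 5.521 = 2435 Wh

2435 Wh


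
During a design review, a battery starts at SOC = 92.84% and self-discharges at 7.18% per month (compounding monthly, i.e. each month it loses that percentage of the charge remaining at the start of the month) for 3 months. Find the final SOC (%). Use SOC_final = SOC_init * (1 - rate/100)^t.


Monthly retention factor = 1 - 7.18/100 = 0.9282
Over 3 months: factor^3 = 0.7997
SOC_final = 92.84 * 0.7997 = 74.24%

74.24%


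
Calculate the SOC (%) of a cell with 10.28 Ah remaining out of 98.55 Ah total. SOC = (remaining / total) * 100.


SOC = (remaining / total) * 100 = (10.28 / 98.55) * 100 = 10.43%

10.43%


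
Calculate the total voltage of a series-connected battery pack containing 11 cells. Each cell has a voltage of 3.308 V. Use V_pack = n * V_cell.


Series voltages add: 11 * 3.308 V = 36.388 V

36.388 V


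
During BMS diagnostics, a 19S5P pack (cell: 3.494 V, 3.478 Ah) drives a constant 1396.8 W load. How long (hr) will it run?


Step 1: E_pack = Ns * V_cell * Np * C_cell = 19 * 3.494 * 5 * 3.478 = 1154.5 Wh
Step 2: t = E_pack / P = 1154.5 / 1396.8 = 0.8265 hr

0.8265 hr


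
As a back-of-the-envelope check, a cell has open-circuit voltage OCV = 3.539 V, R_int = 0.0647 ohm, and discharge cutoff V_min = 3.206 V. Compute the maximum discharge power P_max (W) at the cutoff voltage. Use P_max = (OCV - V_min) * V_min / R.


P_max = (OCV - V_min) * V_min / R = (3.539 - 3.206) * 3.206 / 0.0647 = 0.333 * 3.206 / 0.0647 = 16.50 W

16.50 W


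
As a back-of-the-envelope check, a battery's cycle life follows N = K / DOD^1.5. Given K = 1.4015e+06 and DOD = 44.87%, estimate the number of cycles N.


Step 1: DOD^1.5 = 44.87^1.5 = 300.56
Step 2: N = 1.4015e+06 / 300.56 = 4663 cycles

4663 cycles
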